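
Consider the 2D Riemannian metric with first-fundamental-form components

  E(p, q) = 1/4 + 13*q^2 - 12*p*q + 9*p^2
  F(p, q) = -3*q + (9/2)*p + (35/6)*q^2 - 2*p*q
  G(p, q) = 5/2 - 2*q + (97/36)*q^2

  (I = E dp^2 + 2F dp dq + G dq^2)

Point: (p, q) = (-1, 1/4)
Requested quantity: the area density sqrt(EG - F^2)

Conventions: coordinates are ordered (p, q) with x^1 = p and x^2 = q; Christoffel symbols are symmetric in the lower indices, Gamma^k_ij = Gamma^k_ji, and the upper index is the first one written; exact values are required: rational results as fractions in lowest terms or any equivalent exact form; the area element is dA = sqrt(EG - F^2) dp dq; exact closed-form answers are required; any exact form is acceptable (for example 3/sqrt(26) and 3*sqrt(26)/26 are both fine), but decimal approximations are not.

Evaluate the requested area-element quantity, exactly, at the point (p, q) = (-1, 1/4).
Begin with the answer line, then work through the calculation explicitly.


Answer: sqrt(EG - F^2) = 5*sqrt(838)/48

E = 209/16, F = -421/96, G = 1249/576; EG - F^2 = 10475/1152


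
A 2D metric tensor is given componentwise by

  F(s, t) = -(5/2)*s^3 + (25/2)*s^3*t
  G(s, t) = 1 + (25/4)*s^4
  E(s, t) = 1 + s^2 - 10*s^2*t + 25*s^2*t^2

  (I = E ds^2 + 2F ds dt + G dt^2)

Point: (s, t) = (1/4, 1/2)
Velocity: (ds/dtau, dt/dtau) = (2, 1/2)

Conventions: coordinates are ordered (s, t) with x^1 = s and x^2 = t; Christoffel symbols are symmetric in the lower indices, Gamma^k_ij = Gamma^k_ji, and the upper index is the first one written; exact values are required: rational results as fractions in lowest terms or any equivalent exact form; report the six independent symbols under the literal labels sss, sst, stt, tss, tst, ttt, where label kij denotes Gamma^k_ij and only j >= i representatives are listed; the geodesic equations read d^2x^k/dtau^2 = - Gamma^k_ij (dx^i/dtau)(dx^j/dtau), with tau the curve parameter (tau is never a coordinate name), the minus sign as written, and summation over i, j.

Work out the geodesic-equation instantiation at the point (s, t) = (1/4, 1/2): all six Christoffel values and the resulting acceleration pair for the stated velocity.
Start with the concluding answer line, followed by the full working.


Answer: Gamma_sss = 576/1193, Gamma_sst = 480/1193, Gamma_stt = 0, Gamma_tss = 240/1193, Gamma_tst = 200/1193, Gamma_ttt = 0; accelerations (d^2s/dtau^2, d^2t/dtau^2) = (-3264/1193, -1360/1193)

E = 73/64, F = 15/256, G = 1049/1024 at the point
E_s = 9/8, E_t = 15/16, F_s = 45/64, F_t = 25/128, G_s = 25/64, G_t = 0
EG - F^2 = 1193/1024;  g^inv = (1024/1193) * [[1049/1024, -15/256], [-15/256, 73/64]]
first-kind symbols [ij,l] = (1/2)(d_i g_jl + d_j g_il - d_l g_ij): [ss,s] = E_s/2 = 9/16, [ss,t] = F_s - E_t/2 = 15/64, [st,s] = E_t/2 = 15/32, [st,t] = G_s/2 = 25/128, [tt,s] = F_t - G_s/2 = 0, [tt,t] = G_t/2 = 0
Gamma^s_ij = (G*[ij,s] - F*[ij,t])/(EG - F^2), Gamma^t_ij = (E*[ij,t] - F*[ij,s])/(EG - F^2)
Gamma_sss = 576/1193, Gamma_sst = 480/1193, Gamma_stt = 0, Gamma_tss = 240/1193, Gamma_tst = 200/1193, Gamma_ttt = 0
d^2s/dtau^2 = -(Gamma_sss*(2)^2 + 2*Gamma_sst*(2)*(1/2) + Gamma_stt*(1/2)^2) = -3264/1193
d^2t/dtau^2 = -(Gamma_tss*(2)^2 + 2*Gamma_tst*(2)*(1/2) + Gamma_ttt*(1/2)^2) = -1360/1193


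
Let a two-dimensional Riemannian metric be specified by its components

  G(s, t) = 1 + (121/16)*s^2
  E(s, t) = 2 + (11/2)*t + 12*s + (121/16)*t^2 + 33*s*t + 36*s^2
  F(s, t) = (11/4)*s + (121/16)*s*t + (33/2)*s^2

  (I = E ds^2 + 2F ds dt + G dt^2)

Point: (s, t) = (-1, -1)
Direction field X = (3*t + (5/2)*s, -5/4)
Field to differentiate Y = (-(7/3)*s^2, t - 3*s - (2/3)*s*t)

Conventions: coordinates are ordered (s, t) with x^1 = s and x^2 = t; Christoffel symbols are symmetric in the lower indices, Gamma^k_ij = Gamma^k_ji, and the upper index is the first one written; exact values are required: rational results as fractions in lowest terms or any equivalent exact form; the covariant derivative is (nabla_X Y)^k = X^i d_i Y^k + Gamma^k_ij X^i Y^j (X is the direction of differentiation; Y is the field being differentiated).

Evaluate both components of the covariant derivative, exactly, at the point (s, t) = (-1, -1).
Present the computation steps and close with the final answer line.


E = 977/16, F = 341/16, G = 137/16 at the point
E_s = -93, E_t = -341/8, F_s = -605/16, F_t = -121/16, G_s = -121/8, G_t = 0
EG - F^2 = 549/8;  g^inv = (8/549) * [[137/16, -341/16], [-341/16, 977/16]]
first-kind symbols [ij,l] = (1/2)(d_i g_jl + d_j g_il - d_l g_ij): [ss,s] = E_s/2 = -93/2, [ss,t] = F_s - E_t/2 = -33/2, [st,s] = E_t/2 = -341/16, [st,t] = G_s/2 = -121/16, [tt,s] = F_t - G_s/2 = 0, [tt,t] = G_t/2 = 0
Gamma^s_ij = (G*[ij,s] - F*[ij,t])/(EG - F^2), Gamma^t_ij = (E*[ij,t] - F*[ij,s])/(EG - F^2)
Gamma_sss = -124/183, Gamma_sst = -341/1098, Gamma_stt = 0, Gamma_tss = -44/183, Gamma_tst = -121/1098, Gamma_ttt = 0
X = (-11/2, -5/4), Y = (-7/3, 4/3) at the point

Answer: (nabla_X Y)^s = -434687/13176, (nabla_X Y)^t = 107399/13176


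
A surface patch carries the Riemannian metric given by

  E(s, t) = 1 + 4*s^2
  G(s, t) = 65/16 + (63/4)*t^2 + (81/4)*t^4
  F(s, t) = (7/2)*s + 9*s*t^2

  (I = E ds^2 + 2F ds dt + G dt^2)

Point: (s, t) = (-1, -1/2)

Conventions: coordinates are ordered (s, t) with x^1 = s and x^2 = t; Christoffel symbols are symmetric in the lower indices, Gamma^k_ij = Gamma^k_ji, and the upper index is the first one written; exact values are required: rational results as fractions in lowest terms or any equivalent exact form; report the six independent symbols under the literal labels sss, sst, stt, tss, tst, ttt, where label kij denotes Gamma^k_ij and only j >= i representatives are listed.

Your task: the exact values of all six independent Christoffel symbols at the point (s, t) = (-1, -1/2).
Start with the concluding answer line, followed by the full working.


Answer: Gamma_sss = -256/849, Gamma_sst = 0, Gamma_stt = 192/283, Gamma_tss = 368/849, Gamma_tst = 0, Gamma_ttt = -276/283

E = 5, F = -23/4, G = 593/64 at the point
E_s = -8, E_t = 0, F_s = 23/4, F_t = 9, G_s = 0, G_t = -207/8
EG - F^2 = 849/64;  g^inv = (64/849) * [[593/64, 23/4], [23/4, 5]]
first-kind symbols [ij,l] = (1/2)(d_i g_jl + d_j g_il - d_l g_ij): [ss,s] = E_s/2 = -4, [ss,t] = F_s - E_t/2 = 23/4, [st,s] = E_t/2 = 0, [st,t] = G_s/2 = 0, [tt,s] = F_t - G_s/2 = 9, [tt,t] = G_t/2 = -207/16
Gamma^s_ij = (G*[ij,s] - F*[ij,t])/(EG - F^2), Gamma^t_ij = (E*[ij,t] - F*[ij,s])/(EG - F^2)


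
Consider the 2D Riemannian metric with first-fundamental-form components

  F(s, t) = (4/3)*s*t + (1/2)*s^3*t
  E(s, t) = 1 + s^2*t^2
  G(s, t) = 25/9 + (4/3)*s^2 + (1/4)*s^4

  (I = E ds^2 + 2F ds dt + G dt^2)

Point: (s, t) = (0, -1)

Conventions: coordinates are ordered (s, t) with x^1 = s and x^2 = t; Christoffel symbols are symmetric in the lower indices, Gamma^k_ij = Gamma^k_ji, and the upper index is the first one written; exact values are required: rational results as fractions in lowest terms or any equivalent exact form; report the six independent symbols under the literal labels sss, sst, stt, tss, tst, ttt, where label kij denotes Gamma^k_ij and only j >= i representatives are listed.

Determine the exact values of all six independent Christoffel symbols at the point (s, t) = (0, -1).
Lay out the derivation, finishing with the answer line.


E = 1, F = 0, G = 25/9 at the point
E_s = 0, E_t = 0, F_s = -4/3, F_t = 0, G_s = 0, G_t = 0
EG - F^2 = 25/9;  g^inv = (9/25) * [[25/9, 0], [0, 1]]
first-kind symbols [ij,l] = (1/2)(d_i g_jl + d_j g_il - d_l g_ij): [ss,s] = E_s/2 = 0, [ss,t] = F_s - E_t/2 = -4/3, [st,s] = E_t/2 = 0, [st,t] = G_s/2 = 0, [tt,s] = F_t - G_s/2 = 0, [tt,t] = G_t/2 = 0
Gamma^s_ij = (G*[ij,s] - F*[ij,t])/(EG - F^2), Gamma^t_ij = (E*[ij,t] - F*[ij,s])/(EG - F^2)

Answer: Gamma_sss = 0, Gamma_sst = 0, Gamma_stt = 0, Gamma_tss = -12/25, Gamma_tst = 0, Gamma_ttt = 0


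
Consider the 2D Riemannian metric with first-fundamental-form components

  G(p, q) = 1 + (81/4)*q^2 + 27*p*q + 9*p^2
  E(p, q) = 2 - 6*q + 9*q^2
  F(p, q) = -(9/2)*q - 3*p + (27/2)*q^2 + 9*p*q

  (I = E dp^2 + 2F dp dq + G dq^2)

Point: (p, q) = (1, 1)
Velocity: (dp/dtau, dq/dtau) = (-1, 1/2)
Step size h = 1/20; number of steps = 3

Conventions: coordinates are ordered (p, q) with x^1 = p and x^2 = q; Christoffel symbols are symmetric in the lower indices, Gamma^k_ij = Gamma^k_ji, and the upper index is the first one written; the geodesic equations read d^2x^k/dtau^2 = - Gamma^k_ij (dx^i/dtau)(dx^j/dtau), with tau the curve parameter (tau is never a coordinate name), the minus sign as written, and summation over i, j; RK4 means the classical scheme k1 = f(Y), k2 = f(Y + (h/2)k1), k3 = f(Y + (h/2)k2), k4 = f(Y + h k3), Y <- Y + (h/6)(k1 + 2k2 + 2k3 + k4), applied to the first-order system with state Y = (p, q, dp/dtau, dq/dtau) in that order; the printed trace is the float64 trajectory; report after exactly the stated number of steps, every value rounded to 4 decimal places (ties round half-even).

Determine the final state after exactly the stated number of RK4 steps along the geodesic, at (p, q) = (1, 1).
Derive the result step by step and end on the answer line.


f(Y) = (dp/dtau, dq/dtau, -Gamma^p_ij Y'^i Y'^j, -Gamma^q_ij Y'^i Y'^j) with the Gammas evaluated at the stage position; h = 0.050000; intermediate values shown to 6 dp
step 0: p = 1.0000, q = 1.0000, dp/dtau = -1.0000, dq/dtau = 0.5000
step 1:
  k1: at (p, q) = (1.000000, 1.000000), (dp/dtau, dq/dtau) = (-1.000000, 0.500000); Gamma_ppp = 0.000000, Gamma_ppq = 0.097959, Gamma_pqq = 0.146939, Gamma_qpp = 0.000000, Gamma_qpq = 0.367347, Gamma_qqq = 0.551020; k1 = (-1.000000, 0.500000, 0.061224, 0.229592)
  k2: at (p, q) = (0.975000, 1.012500), (dp/dtau, dq/dtau) = (-0.998469, 0.505740); Gamma_ppp = 0.000000, Gamma_ppq = 0.100007, Gamma_pqq = 0.150011, Gamma_qpp = 0.000000, Gamma_qpq = 0.367205, Gamma_qqq = 0.550807; k2 = (-0.998469, 0.505740, 0.062632, 0.229970)
  k3: at (p, q) = (0.975038, 1.012643), (dp/dtau, dq/dtau) = (-0.998434, 0.505749); Gamma_ppp = 0.000000, Gamma_ppq = 0.100007, Gamma_pqq = 0.150010, Gamma_qpp = 0.000000, Gamma_qpq = 0.367163, Gamma_qqq = 0.550745; k3 = (-0.998434, 0.505749, 0.062629, 0.229933)
  k4: at (p, q) = (0.950078, 1.025287), (dp/dtau, dq/dtau) = (-0.996869, 0.511497); Gamma_ppp = 0.000000, Gamma_ppq = 0.102057, Gamma_pqq = 0.153085, Gamma_qpp = 0.000000, Gamma_qpq = 0.366957, Gamma_qqq = 0.550436; k4 = (-0.996869, 0.511497, 0.064025, 0.230210)
  Y <- Y + (h/6)(k1 + 2k2 + 2k3 + k4): p = 0.9501, q = 1.0253, dp/dtau = -0.9969, dq/dtau = 0.5115
step 2:
  k1: at (p, q) = (0.950078, 1.025287), (dp/dtau, dq/dtau) = (-0.996869, 0.511497); Gamma_ppp = 0.000000, Gamma_ppq = 0.102057, Gamma_pqq = 0.153085, Gamma_qpp = 0.000000, Gamma_qpq = 0.366958, Gamma_qqq = 0.550436; k1 = (-0.996869, 0.511497, 0.064025, 0.230210)
  k2: at (p, q) = (0.925156, 1.038075), (dp/dtau, dq/dtau) = (-0.995268, 0.517252); Gamma_ppp = 0.000000, Gamma_ppq = 0.104107, Gamma_pqq = 0.156160, Gamma_qpp = 0.000000, Gamma_qpq = 0.366688, Gamma_qqq = 0.550032; k2 = (-0.995268, 0.517252, 0.065408, 0.230384)
  k3: at (p, q) = (0.925196, 1.038219), (dp/dtau, dq/dtau) = (-0.995233, 0.517256); Gamma_ppp = 0.000000, Gamma_ppq = 0.104105, Gamma_pqq = 0.156158, Gamma_qpp = 0.000000, Gamma_qpq = 0.366646, Gamma_qqq = 0.549969; k3 = (-0.995233, 0.517256, 0.065404, 0.230346)
  k4: at (p, q) = (0.900316, 1.051150), (dp/dtau, dq/dtau) = (-0.993598, 0.523014); Gamma_ppp = 0.000000, Gamma_ppq = 0.106153, Gamma_pqq = 0.159229, Gamma_qpp = 0.000000, Gamma_qpq = 0.366312, Gamma_qqq = 0.549468; k4 = (-0.993598, 0.523014, 0.066772, 0.230416)
  Y <- Y + (h/6)(k1 + 2k2 + 2k3 + k4): p = 0.9003, q = 1.0512, dp/dtau = -0.9936, dq/dtau = 0.5230
step 3:
  k1: at (p, q) = (0.900315, 1.051150), (dp/dtau, dq/dtau) = (-0.993598, 0.523014); Gamma_ppp = 0.000000, Gamma_ppq = 0.106153, Gamma_pqq = 0.159229, Gamma_qpp = 0.000000, Gamma_qpq = 0.366312, Gamma_qqq = 0.549468; k1 = (-0.993598, 0.523014, 0.066772, 0.230416)
  k2: at (p, q) = (0.875475, 1.064225), (dp/dtau, dq/dtau) = (-0.991929, 0.528775); Gamma_ppp = 0.000000, Gamma_ppq = 0.108197, Gamma_pqq = 0.162296, Gamma_qpp = 0.000000, Gamma_qpq = 0.365914, Gamma_qqq = 0.548871; k2 = (-0.991929, 0.528775, 0.068122, 0.230383)
  k3: at (p, q) = (0.875517, 1.064369), (dp/dtau, dq/dtau) = (-0.991895, 0.528774); Gamma_ppp = 0.000000, Gamma_ppq = 0.108195, Gamma_pqq = 0.162292, Gamma_qpp = 0.000000, Gamma_qpq = 0.365872, Gamma_qqq = 0.548808; k3 = (-0.991895, 0.528774, 0.068117, 0.230343)
  k4: at (p, q) = (0.850721, 1.077589), (dp/dtau, dq/dtau) = (-0.990193, 0.534531); Gamma_ppp = 0.000000, Gamma_ppq = 0.110233, Gamma_pqq = 0.165350, Gamma_qpp = 0.000000, Gamma_qpq = 0.365409, Gamma_qqq = 0.548113; k4 = (-0.990193, 0.534531, 0.069446, 0.230205)
  Y <- Y + (h/6)(k1 + 2k2 + 2k3 + k4): p = 0.8507, q = 1.0776, dp/dtau = -0.9902, dq/dtau = 0.5345

Answer: p = 0.8507, q = 1.0776, dp/dtau = -0.9902, dq/dtau = 0.5345


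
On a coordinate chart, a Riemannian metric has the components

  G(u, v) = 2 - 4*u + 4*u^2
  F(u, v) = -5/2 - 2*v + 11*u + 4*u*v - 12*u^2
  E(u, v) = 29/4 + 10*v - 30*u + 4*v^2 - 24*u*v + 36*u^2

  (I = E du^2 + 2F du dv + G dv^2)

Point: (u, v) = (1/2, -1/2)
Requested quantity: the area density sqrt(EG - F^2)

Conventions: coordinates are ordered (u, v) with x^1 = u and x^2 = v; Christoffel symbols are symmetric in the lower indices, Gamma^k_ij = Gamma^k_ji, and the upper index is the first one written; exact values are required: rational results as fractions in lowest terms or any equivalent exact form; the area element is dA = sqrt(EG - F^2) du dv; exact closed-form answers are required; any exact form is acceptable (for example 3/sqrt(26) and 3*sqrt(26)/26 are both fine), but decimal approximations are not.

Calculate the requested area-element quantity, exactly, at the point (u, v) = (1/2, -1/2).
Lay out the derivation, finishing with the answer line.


E = 13/4, F = 0, G = 1; EG - F^2 = 13/4

Answer: sqrt(EG - F^2) = sqrt(13)/2


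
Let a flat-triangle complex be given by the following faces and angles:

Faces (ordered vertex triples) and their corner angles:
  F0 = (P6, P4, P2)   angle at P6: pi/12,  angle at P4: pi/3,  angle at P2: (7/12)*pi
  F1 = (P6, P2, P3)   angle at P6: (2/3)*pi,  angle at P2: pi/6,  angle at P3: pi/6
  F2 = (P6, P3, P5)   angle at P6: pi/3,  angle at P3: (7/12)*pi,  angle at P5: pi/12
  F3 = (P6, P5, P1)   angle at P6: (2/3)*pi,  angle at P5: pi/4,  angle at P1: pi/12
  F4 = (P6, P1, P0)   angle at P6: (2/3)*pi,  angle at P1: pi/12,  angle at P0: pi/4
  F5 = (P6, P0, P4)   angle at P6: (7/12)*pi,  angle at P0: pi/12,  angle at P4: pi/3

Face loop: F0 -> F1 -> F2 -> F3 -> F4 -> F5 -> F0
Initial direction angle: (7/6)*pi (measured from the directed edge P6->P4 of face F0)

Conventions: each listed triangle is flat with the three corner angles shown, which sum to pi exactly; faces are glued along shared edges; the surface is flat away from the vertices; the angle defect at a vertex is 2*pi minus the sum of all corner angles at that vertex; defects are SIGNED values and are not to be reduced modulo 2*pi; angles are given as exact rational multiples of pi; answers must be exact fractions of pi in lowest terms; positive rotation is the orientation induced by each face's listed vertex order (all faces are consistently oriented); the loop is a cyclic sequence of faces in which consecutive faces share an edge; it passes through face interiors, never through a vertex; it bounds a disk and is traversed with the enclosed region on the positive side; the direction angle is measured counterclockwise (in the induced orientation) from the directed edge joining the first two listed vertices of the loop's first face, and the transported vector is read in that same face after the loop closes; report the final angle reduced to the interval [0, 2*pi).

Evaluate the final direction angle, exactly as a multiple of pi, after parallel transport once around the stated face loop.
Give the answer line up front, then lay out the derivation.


Answer: final direction angle = pi/6

enclosed vertex P6: corner angles sum to 3*pi, defect = 2*pi - 3*pi = -pi
by Gauss-Bonnet the loop rotates the vector by the enclosed defect sum (positive orientation, mod 2*pi)
final angle = (7/6)*pi - pi = pi/6 (mod 2*pi)


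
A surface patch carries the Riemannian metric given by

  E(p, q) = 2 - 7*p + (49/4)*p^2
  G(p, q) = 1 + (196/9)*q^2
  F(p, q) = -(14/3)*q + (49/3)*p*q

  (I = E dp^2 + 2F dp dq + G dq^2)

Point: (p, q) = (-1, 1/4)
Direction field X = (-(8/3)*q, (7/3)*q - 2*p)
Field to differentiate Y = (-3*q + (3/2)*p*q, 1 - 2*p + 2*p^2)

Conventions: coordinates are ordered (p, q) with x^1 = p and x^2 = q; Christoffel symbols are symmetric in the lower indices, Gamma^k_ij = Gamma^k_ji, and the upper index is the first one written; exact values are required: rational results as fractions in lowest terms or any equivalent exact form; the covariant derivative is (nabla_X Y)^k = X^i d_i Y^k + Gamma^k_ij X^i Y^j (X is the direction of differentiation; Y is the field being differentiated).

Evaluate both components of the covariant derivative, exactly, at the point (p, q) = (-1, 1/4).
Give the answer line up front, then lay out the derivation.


Answer: (nabla_X Y)^p = -39713/1628, (nabla_X Y)^q = 70775/9768

E = 85/4, F = -21/4, G = 85/36 at the point
E_p = -63/2, E_q = 0, F_p = 49/12, F_q = -21, G_p = 0, G_q = 98/9
EG - F^2 = 407/18;  g^inv = (18/407) * [[85/36, 21/4], [21/4, 85/4]]
first-kind symbols [ij,l] = (1/2)(d_i g_jl + d_j g_il - d_l g_ij): [pp,p] = E_p/2 = -63/4, [pp,q] = F_p - E_q/2 = 49/12, [pq,p] = E_q/2 = 0, [pq,q] = G_p/2 = 0, [qq,p] = F_q - G_p/2 = -21, [qq,q] = G_q/2 = 49/9
Gamma^p_ij = (G*[ij,p] - F*[ij,q])/(EG - F^2), Gamma^q_ij = (E*[ij,q] - F*[ij,p])/(EG - F^2)
Gamma_ppp = -567/814, Gamma_ppq = 0, Gamma_pqq = -378/407, Gamma_qpp = 147/814, Gamma_qpq = 0, Gamma_qqq = 98/407
X = (-2/3, 31/12), Y = (-9/8, 5) at the point


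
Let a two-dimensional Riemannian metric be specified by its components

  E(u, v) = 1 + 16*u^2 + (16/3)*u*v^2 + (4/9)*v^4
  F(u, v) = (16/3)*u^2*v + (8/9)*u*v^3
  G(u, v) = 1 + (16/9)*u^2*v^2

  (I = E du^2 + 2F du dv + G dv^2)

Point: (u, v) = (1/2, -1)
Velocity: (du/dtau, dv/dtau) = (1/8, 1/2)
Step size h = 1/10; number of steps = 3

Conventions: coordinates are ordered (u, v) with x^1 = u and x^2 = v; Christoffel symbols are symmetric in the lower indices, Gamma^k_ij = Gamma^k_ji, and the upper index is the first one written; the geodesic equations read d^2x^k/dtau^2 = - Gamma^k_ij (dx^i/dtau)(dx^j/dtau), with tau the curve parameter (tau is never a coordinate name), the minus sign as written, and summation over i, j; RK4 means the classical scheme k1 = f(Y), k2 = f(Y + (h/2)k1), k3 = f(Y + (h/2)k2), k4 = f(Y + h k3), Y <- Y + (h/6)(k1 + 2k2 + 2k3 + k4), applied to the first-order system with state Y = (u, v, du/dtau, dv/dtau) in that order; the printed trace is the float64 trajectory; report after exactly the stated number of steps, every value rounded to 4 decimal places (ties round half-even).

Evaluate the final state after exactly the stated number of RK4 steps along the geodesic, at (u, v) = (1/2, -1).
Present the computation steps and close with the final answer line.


f(Y) = (du/dtau, dv/dtau, -Gamma^u_ij Y'^i Y'^j, -Gamma^v_ij Y'^i Y'^j) with the Gammas evaluated at the stage position; h = 0.100000; intermediate values shown to 6 dp
step 0: u = 0.5000, v = -1.0000, du/dtau = 0.1250, dv/dtau = 0.5000
step 1:
  k1: at (u, v) = (0.500000, -1.000000), (du/dtau, dv/dtau) = (0.125000, 0.500000); Gamma_uuu = 1.246753, Gamma_uuv = -0.415584, Gamma_uvv = 0.207792, Gamma_vuu = -0.311688, Gamma_vuv = 0.103896, Gamma_vvv = -0.051948; k1 = (0.125000, 0.500000, -0.019481, 0.004870)
  k2: at (u, v) = (0.506250, -0.975000), (du/dtau, dv/dtau) = (0.124026, 0.500244); Gamma_uuu = 1.250870, Gamma_uuv = -0.406533, Gamma_uvv = 0.211084, Gamma_vuu = -0.309630, Gamma_vuv = 0.100630, Gamma_vvv = -0.052250; k2 = (0.124026, 0.500244, -0.021619, 0.005351)
  k3: at (u, v) = (0.506201, -0.974988), (du/dtau, dv/dtau) = (0.123919, 0.500268); Gamma_uuu = 1.250950, Gamma_uuv = -0.406554, Gamma_uvv = 0.211077, Gamma_vuu = -0.309641, Gamma_vuv = 0.100632, Gamma_vvv = -0.052247; k3 = (0.123919, 0.500268, -0.021629, 0.005354)
  k4: at (u, v) = (0.512392, -0.949973), (du/dtau, dv/dtau) = (0.122837, 0.500535); Gamma_uuu = 1.254994, Gamma_uuv = -0.397404, Gamma_uvv = 0.214350, Gamma_vuu = -0.307221, Gamma_vuv = 0.097284, Gamma_vvv = -0.052473; k4 = (0.122837, 0.500535, -0.023771, 0.005819)
  Y <- Y + (h/6)(k1 + 2k2 + 2k3 + k4): u = 0.5124, v = -0.9500, du/dtau = 0.1228, dv/dtau = 0.5005
step 2:
  k1: at (u, v) = (0.512395, -0.949974), (du/dtau, dv/dtau) = (0.122838, 0.500535); Gamma_uuu = 1.254989, Gamma_uuv = -0.397402, Gamma_uvv = 0.214350, Gamma_vuu = -0.307221, Gamma_vuv = 0.097284, Gamma_vvv = -0.052473; k1 = (0.122838, 0.500535, -0.023771, 0.005819)
  k2: at (u, v) = (0.518537, -0.924947), (du/dtau, dv/dtau) = (0.121649, 0.500826); Gamma_uuu = 1.258936, Gamma_uuv = -0.388150, Gamma_uvv = 0.217602, Gamma_vuu = -0.304436, Gamma_vuv = 0.093862, Gamma_vvv = -0.052620; k2 = (0.121649, 0.500826, -0.025915, 0.006267)
  k3: at (u, v) = (0.518478, -0.924933), (du/dtau, dv/dtau) = (0.121542, 0.500848); Gamma_uuu = 1.259033, Gamma_uuv = -0.388174, Gamma_uvv = 0.217594, Gamma_vuu = -0.304449, Gamma_vuv = 0.093865, Gamma_vvv = -0.052617; k3 = (0.121542, 0.500848, -0.025923, 0.006268)
  k4: at (u, v) = (0.524550, -0.899889), (du/dtau, dv/dtau) = (0.120245, 0.501162); Gamma_uuu = 1.262910, Gamma_uuv = -0.378826, Gamma_uvv = 0.220820, Gamma_vuu = -0.301302, Gamma_vuv = 0.090379, Gamma_vvv = -0.052683; k4 = (0.120245, 0.501162, -0.028064, 0.006695)
  Y <- Y + (h/6)(k1 + 2k2 + 2k3 + k4): u = 0.5246, v = -0.8999, du/dtau = 0.1202, dv/dtau = 0.5012
step 3:
  k1: at (u, v) = (0.524553, -0.899890), (du/dtau, dv/dtau) = (0.120246, 0.501161); Gamma_uuu = 1.262905, Gamma_uuv = -0.378825, Gamma_uvv = 0.220820, Gamma_vuu = -0.301301, Gamma_vuv = 0.090379, Gamma_vvv = -0.052683; k1 = (0.120246, 0.501161, -0.028064, 0.006696)
  k2: at (u, v) = (0.530565, -0.874832), (du/dtau, dv/dtau) = (0.118843, 0.501496); Gamma_uuu = 1.266687, Gamma_uuv = -0.369379, Gamma_uvv = 0.224020, Gamma_vuu = -0.297787, Gamma_vuv = 0.086838, Gamma_vvv = -0.052665; k2 = (0.118843, 0.501496, -0.030201, 0.007100)
  k3: at (u, v) = (0.530495, -0.874815), (du/dtau, dv/dtau) = (0.118736, 0.501516); Gamma_uuu = 1.266801, Gamma_uuv = -0.369406, Gamma_uvv = 0.224011, Gamma_vuu = -0.297803, Gamma_vuv = 0.086841, Gamma_vvv = -0.052661; k3 = (0.118736, 0.501516, -0.030208, 0.007101)
  k4: at (u, v) = (0.536427, -0.849738), (du/dtau, dv/dtau) = (0.117225, 0.501872); Gamma_uuu = 1.270514, Gamma_uuv = -0.359868, Gamma_uvv = 0.227179, Gamma_vuu = -0.293928, Gamma_vuv = 0.083254, Gamma_vvv = -0.052557; k4 = (0.117225, 0.501872, -0.032336, 0.007481)
  Y <- Y + (h/6)(k1 + 2k2 + 2k3 + k4): u = 0.5364, v = -0.8497, du/dtau = 0.1172, dv/dtau = 0.5019

Answer: u = 0.5364, v = -0.8497, du/dtau = 0.1172, dv/dtau = 0.5019


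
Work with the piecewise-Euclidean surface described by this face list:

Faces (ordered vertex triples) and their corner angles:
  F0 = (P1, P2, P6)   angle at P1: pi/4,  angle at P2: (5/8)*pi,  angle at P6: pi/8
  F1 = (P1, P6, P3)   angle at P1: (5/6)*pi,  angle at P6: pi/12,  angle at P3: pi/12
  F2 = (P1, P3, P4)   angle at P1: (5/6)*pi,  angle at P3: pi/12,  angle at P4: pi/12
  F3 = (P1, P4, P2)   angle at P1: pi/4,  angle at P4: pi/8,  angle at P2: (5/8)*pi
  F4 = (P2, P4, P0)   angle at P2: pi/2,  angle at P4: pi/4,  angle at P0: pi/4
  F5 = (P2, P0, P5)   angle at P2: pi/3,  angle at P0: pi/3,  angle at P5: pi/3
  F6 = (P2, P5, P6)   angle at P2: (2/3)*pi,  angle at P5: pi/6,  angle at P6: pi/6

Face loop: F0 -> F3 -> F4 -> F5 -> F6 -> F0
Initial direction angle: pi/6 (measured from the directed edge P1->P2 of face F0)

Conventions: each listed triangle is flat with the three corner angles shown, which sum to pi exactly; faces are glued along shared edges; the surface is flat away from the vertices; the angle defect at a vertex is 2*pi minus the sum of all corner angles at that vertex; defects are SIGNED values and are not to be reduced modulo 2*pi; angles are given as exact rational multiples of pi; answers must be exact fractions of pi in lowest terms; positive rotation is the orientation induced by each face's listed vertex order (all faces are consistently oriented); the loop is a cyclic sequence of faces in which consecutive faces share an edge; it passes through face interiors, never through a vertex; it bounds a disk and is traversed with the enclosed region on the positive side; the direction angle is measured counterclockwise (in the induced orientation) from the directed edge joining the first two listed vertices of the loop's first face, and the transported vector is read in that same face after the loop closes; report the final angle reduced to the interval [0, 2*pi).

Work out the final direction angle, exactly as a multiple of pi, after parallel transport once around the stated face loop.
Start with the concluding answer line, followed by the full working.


Answer: final direction angle = (17/12)*pi

enclosed vertex P2: corner angles sum to (11/4)*pi, defect = 2*pi - (11/4)*pi = (-3/4)*pi
the rotation equals the total enclosed defect, so the final angle is initial + defects (mod 2*pi)
final angle = pi/6 - (3/4)*pi = (17/12)*pi (mod 2*pi)


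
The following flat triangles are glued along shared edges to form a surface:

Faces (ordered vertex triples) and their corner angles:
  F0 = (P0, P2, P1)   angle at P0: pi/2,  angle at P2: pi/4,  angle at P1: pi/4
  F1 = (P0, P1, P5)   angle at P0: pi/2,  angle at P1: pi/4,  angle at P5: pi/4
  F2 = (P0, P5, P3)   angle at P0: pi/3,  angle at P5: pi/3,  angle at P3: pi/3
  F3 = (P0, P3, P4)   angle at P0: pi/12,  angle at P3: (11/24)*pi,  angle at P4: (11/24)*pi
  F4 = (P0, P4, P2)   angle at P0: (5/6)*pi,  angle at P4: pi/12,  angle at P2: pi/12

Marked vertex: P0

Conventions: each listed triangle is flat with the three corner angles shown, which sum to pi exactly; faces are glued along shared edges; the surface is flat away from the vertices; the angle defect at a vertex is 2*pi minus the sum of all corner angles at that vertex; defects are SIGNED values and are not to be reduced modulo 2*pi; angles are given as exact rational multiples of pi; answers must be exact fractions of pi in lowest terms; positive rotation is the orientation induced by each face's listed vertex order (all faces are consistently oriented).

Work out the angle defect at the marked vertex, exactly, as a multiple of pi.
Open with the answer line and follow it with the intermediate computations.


Answer: defect(P0) = -pi/4

Sum of corner angles at P0: (9/4)*pi
defect = 2*pi - (9/4)*pi


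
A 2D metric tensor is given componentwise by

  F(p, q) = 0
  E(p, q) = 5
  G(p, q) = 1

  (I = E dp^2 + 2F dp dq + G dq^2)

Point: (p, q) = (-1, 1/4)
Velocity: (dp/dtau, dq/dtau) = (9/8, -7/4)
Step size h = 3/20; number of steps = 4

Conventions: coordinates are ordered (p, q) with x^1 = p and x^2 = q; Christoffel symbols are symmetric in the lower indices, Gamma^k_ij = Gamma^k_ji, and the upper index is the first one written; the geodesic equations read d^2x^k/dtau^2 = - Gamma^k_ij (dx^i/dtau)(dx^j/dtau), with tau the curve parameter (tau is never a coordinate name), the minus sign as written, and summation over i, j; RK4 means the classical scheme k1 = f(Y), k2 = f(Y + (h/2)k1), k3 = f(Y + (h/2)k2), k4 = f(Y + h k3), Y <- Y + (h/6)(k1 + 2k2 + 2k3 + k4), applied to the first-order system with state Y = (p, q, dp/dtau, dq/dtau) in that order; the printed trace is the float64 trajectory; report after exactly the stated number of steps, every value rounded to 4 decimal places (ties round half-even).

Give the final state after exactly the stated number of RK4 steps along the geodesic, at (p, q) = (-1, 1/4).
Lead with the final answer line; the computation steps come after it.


Answer: p = -0.3250, q = -0.8000, dp/dtau = 1.1250, dq/dtau = -1.7500

f(Y) = (dp/dtau, dq/dtau, -Gamma^p_ij Y'^i Y'^j, -Gamma^q_ij Y'^i Y'^j) with the Gammas evaluated at the stage position; h = 0.150000; intermediate values shown to 6 dp
step 0: p = -1.0000, q = 0.2500, dp/dtau = 1.1250, dq/dtau = -1.7500
step 1:
  k1: at (p, q) = (-1.000000, 0.250000), (dp/dtau, dq/dtau) = (1.125000, -1.750000); Gamma_ppp = 0.000000, Gamma_ppq = 0.000000, Gamma_pqq = 0.000000, Gamma_qpp = 0.000000, Gamma_qpq = 0.000000, Gamma_qqq = 0.000000; k1 = (1.125000, -1.750000, 0.000000, 0.000000)
  k2: at (p, q) = (-0.915625, 0.118750), (dp/dtau, dq/dtau) = (1.125000, -1.750000); Gamma_ppp = 0.000000, Gamma_ppq = 0.000000, Gamma_pqq = 0.000000, Gamma_qpp = 0.000000, Gamma_qpq = 0.000000, Gamma_qqq = 0.000000; k2 = (1.125000, -1.750000, 0.000000, 0.000000)
  k3: at (p, q) = (-0.915625, 0.118750), (dp/dtau, dq/dtau) = (1.125000, -1.750000); Gamma_ppp = 0.000000, Gamma_ppq = 0.000000, Gamma_pqq = 0.000000, Gamma_qpp = 0.000000, Gamma_qpq = 0.000000, Gamma_qqq = 0.000000; k3 = (1.125000, -1.750000, 0.000000, 0.000000)
  k4: at (p, q) = (-0.831250, -0.012500), (dp/dtau, dq/dtau) = (1.125000, -1.750000); Gamma_ppp = 0.000000, Gamma_ppq = 0.000000, Gamma_pqq = 0.000000, Gamma_qpp = 0.000000, Gamma_qpq = 0.000000, Gamma_qqq = 0.000000; k4 = (1.125000, -1.750000, 0.000000, 0.000000)
  Y <- Y + (h/6)(k1 + 2k2 + 2k3 + k4): p = -0.8313, q = -0.0125, dp/dtau = 1.1250, dq/dtau = -1.7500
step 2:
  k1: at (p, q) = (-0.831250, -0.012500), (dp/dtau, dq/dtau) = (1.125000, -1.750000); Gamma_ppp = 0.000000, Gamma_ppq = 0.000000, Gamma_pqq = 0.000000, Gamma_qpp = 0.000000, Gamma_qpq = 0.000000, Gamma_qqq = 0.000000; k1 = (1.125000, -1.750000, 0.000000, 0.000000)
  k2: at (p, q) = (-0.746875, -0.143750), (dp/dtau, dq/dtau) = (1.125000, -1.750000); Gamma_ppp = 0.000000, Gamma_ppq = 0.000000, Gamma_pqq = 0.000000, Gamma_qpp = 0.000000, Gamma_qpq = 0.000000, Gamma_qqq = 0.000000; k2 = (1.125000, -1.750000, 0.000000, 0.000000)
  k3: at (p, q) = (-0.746875, -0.143750), (dp/dtau, dq/dtau) = (1.125000, -1.750000); Gamma_ppp = 0.000000, Gamma_ppq = 0.000000, Gamma_pqq = 0.000000, Gamma_qpp = 0.000000, Gamma_qpq = 0.000000, Gamma_qqq = 0.000000; k3 = (1.125000, -1.750000, 0.000000, 0.000000)
  k4: at (p, q) = (-0.662500, -0.275000), (dp/dtau, dq/dtau) = (1.125000, -1.750000); Gamma_ppp = 0.000000, Gamma_ppq = 0.000000, Gamma_pqq = 0.000000, Gamma_qpp = 0.000000, Gamma_qpq = 0.000000, Gamma_qqq = 0.000000; k4 = (1.125000, -1.750000, 0.000000, 0.000000)
  Y <- Y + (h/6)(k1 + 2k2 + 2k3 + k4): p = -0.6625, q = -0.2750, dp/dtau = 1.1250, dq/dtau = -1.7500
step 3:
  k1: at (p, q) = (-0.662500, -0.275000), (dp/dtau, dq/dtau) = (1.125000, -1.750000); Gamma_ppp = 0.000000, Gamma_ppq = 0.000000, Gamma_pqq = 0.000000, Gamma_qpp = 0.000000, Gamma_qpq = 0.000000, Gamma_qqq = 0.000000; k1 = (1.125000, -1.750000, 0.000000, 0.000000)
  k2: at (p, q) = (-0.578125, -0.406250), (dp/dtau, dq/dtau) = (1.125000, -1.750000); Gamma_ppp = 0.000000, Gamma_ppq = 0.000000, Gamma_pqq = 0.000000, Gamma_qpp = 0.000000, Gamma_qpq = 0.000000, Gamma_qqq = 0.000000; k2 = (1.125000, -1.750000, 0.000000, 0.000000)
  k3: at (p, q) = (-0.578125, -0.406250), (dp/dtau, dq/dtau) = (1.125000, -1.750000); Gamma_ppp = 0.000000, Gamma_ppq = 0.000000, Gamma_pqq = 0.000000, Gamma_qpp = 0.000000, Gamma_qpq = 0.000000, Gamma_qqq = 0.000000; k3 = (1.125000, -1.750000, 0.000000, 0.000000)
  k4: at (p, q) = (-0.493750, -0.537500), (dp/dtau, dq/dtau) = (1.125000, -1.750000); Gamma_ppp = 0.000000, Gamma_ppq = 0.000000, Gamma_pqq = 0.000000, Gamma_qpp = 0.000000, Gamma_qpq = 0.000000, Gamma_qqq = 0.000000; k4 = (1.125000, -1.750000, 0.000000, 0.000000)
  Y <- Y + (h/6)(k1 + 2k2 + 2k3 + k4): p = -0.4938, q = -0.5375, dp/dtau = 1.1250, dq/dtau = -1.7500
step 4:
  k1: at (p, q) = (-0.493750, -0.537500), (dp/dtau, dq/dtau) = (1.125000, -1.750000); Gamma_ppp = 0.000000, Gamma_ppq = 0.000000, Gamma_pqq = 0.000000, Gamma_qpp = 0.000000, Gamma_qpq = 0.000000, Gamma_qqq = 0.000000; k1 = (1.125000, -1.750000, 0.000000, 0.000000)
  k2: at (p, q) = (-0.409375, -0.668750), (dp/dtau, dq/dtau) = (1.125000, -1.750000); Gamma_ppp = 0.000000, Gamma_ppq = 0.000000, Gamma_pqq = 0.000000, Gamma_qpp = 0.000000, Gamma_qpq = 0.000000, Gamma_qqq = 0.000000; k2 = (1.125000, -1.750000, 0.000000, 0.000000)
  k3: at (p, q) = (-0.409375, -0.668750), (dp/dtau, dq/dtau) = (1.125000, -1.750000); Gamma_ppp = 0.000000, Gamma_ppq = 0.000000, Gamma_pqq = 0.000000, Gamma_qpp = 0.000000, Gamma_qpq = 0.000000, Gamma_qqq = 0.000000; k3 = (1.125000, -1.750000, 0.000000, 0.000000)
  k4: at (p, q) = (-0.325000, -0.800000), (dp/dtau, dq/dtau) = (1.125000, -1.750000); Gamma_ppp = 0.000000, Gamma_ppq = 0.000000, Gamma_pqq = 0.000000, Gamma_qpp = 0.000000, Gamma_qpq = 0.000000, Gamma_qqq = 0.000000; k4 = (1.125000, -1.750000, 0.000000, 0.000000)
  Y <- Y + (h/6)(k1 + 2k2 + 2k3 + k4): p = -0.3250, q = -0.8000, dp/dtau = 1.1250, dq/dtau = -1.7500


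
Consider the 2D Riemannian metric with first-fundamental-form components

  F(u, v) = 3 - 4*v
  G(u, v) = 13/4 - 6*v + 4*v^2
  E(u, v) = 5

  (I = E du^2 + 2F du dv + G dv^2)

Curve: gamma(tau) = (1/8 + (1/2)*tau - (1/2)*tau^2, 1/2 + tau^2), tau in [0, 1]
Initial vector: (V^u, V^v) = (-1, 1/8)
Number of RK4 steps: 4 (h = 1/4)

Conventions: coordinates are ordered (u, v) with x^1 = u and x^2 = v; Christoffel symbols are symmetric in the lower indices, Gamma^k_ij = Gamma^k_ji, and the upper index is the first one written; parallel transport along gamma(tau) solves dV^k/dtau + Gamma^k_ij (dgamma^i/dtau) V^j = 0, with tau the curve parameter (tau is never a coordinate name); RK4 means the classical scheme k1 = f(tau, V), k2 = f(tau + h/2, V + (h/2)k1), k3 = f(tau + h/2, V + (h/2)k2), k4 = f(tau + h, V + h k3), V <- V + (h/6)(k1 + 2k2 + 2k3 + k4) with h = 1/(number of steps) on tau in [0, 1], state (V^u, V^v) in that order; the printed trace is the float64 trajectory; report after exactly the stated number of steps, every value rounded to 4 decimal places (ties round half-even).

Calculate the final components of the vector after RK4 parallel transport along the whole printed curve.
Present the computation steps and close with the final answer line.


gamma'(tau) = (1/2 - tau, 2*tau); f(tau, V)^k = -Gamma^k_ij(gamma(tau)) gamma'^i(tau) V^j; h = 1/4; intermediate values shown to 6 dp
curve data and Christoffel symbols at the stage parameters:
  tau = 0.000000: gamma = (0.125000, 0.500000), gamma' = (0.500000, 0.000000); Gamma_uuu = 0.000000, Gamma_uuv = 0.000000, Gamma_uvv = -0.761905, Gamma_vuu = 0.000000, Gamma_vuv = 0.000000, Gamma_vvv = -0.190476
  tau = 0.125000: gamma = (0.179688, 0.515625), gamma' = (0.375000, 0.250000); Gamma_uuu = 0.000000, Gamma_uuv = 0.000000, Gamma_uvv = -0.766324, Gamma_vuu = 0.000000, Gamma_vuv = 0.000000, Gamma_vvv = -0.179607
  tau = 0.250000: gamma = (0.218750, 0.562500), gamma' = (0.250000, 0.500000); Gamma_uuu = 0.000000, Gamma_uuv = 0.000000, Gamma_uvv = -0.778116, Gamma_vuu = 0.000000, Gamma_vuv = 0.000000, Gamma_vvv = -0.145897
  tau = 0.375000: gamma = (0.242188, 0.640625), gamma' = (0.125000, 0.750000); Gamma_uuu = 0.000000, Gamma_uuv = 0.000000, Gamma_uvv = -0.792416, Gamma_vuu = 0.000000, Gamma_vuv = 0.000000, Gamma_vvv = -0.086671
  tau = 0.500000: gamma = (0.250000, 0.750000), gamma' = (0.000000, 1.000000); Gamma_uuu = 0.000000, Gamma_uuv = 0.000000, Gamma_uvv = -0.800000, Gamma_vuu = 0.000000, Gamma_vuv = 0.000000, Gamma_vvv = 0.000000
  tau = 0.625000: gamma = (0.242188, 0.890625), gamma' = (-0.125000, 1.250000); Gamma_uuu = 0.000000, Gamma_uuv = 0.000000, Gamma_uvv = -0.787541, Gamma_vuu = 0.000000, Gamma_vuv = 0.000000, Gamma_vvv = 0.110748
  tau = 0.750000: gamma = (0.218750, 1.062500), gamma' = (-0.250000, 1.500000); Gamma_uuu = 0.000000, Gamma_uuv = 0.000000, Gamma_uvv = -0.742029, Gamma_vuu = 0.000000, Gamma_vuv = 0.000000, Gamma_vvv = 0.231884
  tau = 0.875000: gamma = (0.179688, 1.265625), gamma' = (-0.375000, 1.750000); Gamma_uuu = 0.000000, Gamma_uuv = 0.000000, Gamma_uvv = -0.659688, Gamma_vuu = 0.000000, Gamma_vuv = 0.000000, Gamma_vvv = 0.340151
  tau = 1.000000: gamma = (0.125000, 1.500000), gamma' = (-0.500000, 2.000000); Gamma_uuu = 0.000000, Gamma_uuv = 0.000000, Gamma_uvv = -0.551724, Gamma_vuu = 0.000000, Gamma_vuv = 0.000000, Gamma_vvv = 0.413793
step 0: V^u = -1.0000, V^v = 0.1250
step 1: k1 = (0.000000, 0.000000), k2 = (0.023948, 0.005613), k3 = (0.024082, 0.005644), k4 = (0.049181, 0.009221); V <- V + (h/6)(k1 + 2k2 + 2k3 + k4): V^u = -0.9939, V^v = 0.1263
step 2: k1 = (0.049147, 0.009215), k2 = (0.075759, 0.008286), k3 = (0.075690, 0.008279), k4 = (0.102714, 0.000000); V <- V + (h/6)(k1 + 2k2 + 2k3 + k4): V^u = -0.9750, V^v = 0.1281
step 3: k1 = (0.102469, 0.000000), k2 = (0.126092, -0.017732), k3 = (0.123910, -0.017425), k4 = (0.137717, -0.043037); V <- V + (h/6)(k1 + 2k2 + 2k3 + k4): V^u = -0.9442, V^v = 0.1234
step 4: k1 = (0.137309, -0.042909), k2 = (0.136226, -0.070241), k3 = (0.132281, -0.068208), k4 = (0.117310, -0.087982); V <- V + (h/6)(k1 + 2k2 + 2k3 + k4): V^u = -0.9112, V^v = 0.1064

Answer: V^u = -0.9112, V^v = 0.1064


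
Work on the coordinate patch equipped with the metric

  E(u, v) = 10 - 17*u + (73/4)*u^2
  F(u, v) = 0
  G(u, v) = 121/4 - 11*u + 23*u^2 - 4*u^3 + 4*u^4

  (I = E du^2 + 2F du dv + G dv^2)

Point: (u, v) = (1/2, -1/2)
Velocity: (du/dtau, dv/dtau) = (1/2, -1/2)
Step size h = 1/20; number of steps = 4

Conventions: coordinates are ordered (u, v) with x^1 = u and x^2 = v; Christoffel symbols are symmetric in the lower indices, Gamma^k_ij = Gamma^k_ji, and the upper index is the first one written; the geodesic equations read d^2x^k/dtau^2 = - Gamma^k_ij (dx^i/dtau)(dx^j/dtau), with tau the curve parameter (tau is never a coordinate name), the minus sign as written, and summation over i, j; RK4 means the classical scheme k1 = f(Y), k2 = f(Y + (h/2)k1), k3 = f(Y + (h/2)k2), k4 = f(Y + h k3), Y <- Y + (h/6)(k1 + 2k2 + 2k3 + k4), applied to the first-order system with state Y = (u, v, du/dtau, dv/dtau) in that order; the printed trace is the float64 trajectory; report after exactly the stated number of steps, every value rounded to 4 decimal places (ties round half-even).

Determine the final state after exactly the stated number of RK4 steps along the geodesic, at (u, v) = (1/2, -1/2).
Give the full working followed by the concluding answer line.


f(Y) = (du/dtau, dv/dtau, -Gamma^u_ij Y'^i Y'^j, -Gamma^v_ij Y'^i Y'^j) with the Gammas evaluated at the stage position; h = 0.050000; intermediate values shown to 6 dp
step 0: u = 0.5000, v = -0.5000, du/dtau = 0.5000, dv/dtau = -0.5000
step 1:
  k1: at (u, v) = (0.500000, -0.500000), (du/dtau, dv/dtau) = (0.500000, -0.500000); Gamma_uuu = 0.103093, Gamma_uuv = 0.000000, Gamma_uvv = -0.907216, Gamma_vuu = 0.000000, Gamma_vuv = 0.181818, Gamma_vvv = 0.000000; k1 = (0.500000, -0.500000, 0.201031, 0.090909)
  k2: at (u, v) = (0.512500, -0.512500), (du/dtau, dv/dtau) = (0.505026, -0.497727); Gamma_uuu = 0.140294, Gamma_uuv = 0.000000, Gamma_uvv = -0.951895, Gamma_vuu = 0.000000, Gamma_vuv = 0.190465, Gamma_vvv = 0.000000; k2 = (0.505026, -0.497727, 0.200033, 0.095753)
  k3: at (u, v) = (0.512626, -0.512443), (du/dtau, dv/dtau) = (0.505001, -0.497606); Gamma_uuu = 0.140666, Gamma_uuv = 0.000000, Gamma_uvv = -0.952340, Gamma_vuu = 0.000000, Gamma_vuv = 0.190552, Gamma_vvv = 0.000000; k3 = (0.505001, -0.497606, 0.199937, 0.095768)
  k4: at (u, v) = (0.525250, -0.524880), (du/dtau, dv/dtau) = (0.509997, -0.495212); Gamma_uuu = 0.177836, Gamma_uuv = 0.000000, Gamma_uvv = -0.996562, Gamma_vuu = 0.000000, Gamma_vuv = 0.199221, Gamma_vvv = 0.000000; k4 = (0.509997, -0.495212, 0.198137, 0.100629)
  Y <- Y + (h/6)(k1 + 2k2 + 2k3 + k4): u = 0.5253, v = -0.5249, du/dtau = 0.5100, dv/dtau = -0.4952
step 2:
  k1: at (u, v) = (0.525250, -0.524882), (du/dtau, dv/dtau) = (0.509993, -0.495212); Gamma_uuu = 0.177837, Gamma_uuv = 0.000000, Gamma_uvv = -0.996563, Gamma_vuu = 0.000000, Gamma_vuv = 0.199221, Gamma_vvv = 0.000000; k1 = (0.509993, -0.495212, 0.198138, 0.100628)
  k2: at (u, v) = (0.538000, -0.537263), (du/dtau, dv/dtau) = (0.514946, -0.492696); Gamma_uuu = 0.214868, Gamma_uuv = 0.000000, Gamma_uvv = -1.040212, Gamma_vuu = 0.000000, Gamma_vuv = 0.207909, Gamma_vvv = 0.000000; k2 = (0.514946, -0.492696, 0.195535, 0.105498)
  k3: at (u, v) = (0.538124, -0.537200), (du/dtau, dv/dtau) = (0.514881, -0.492574); Gamma_uuu = 0.215225, Gamma_uuv = 0.000000, Gamma_uvv = -1.040631, Gamma_vuu = 0.000000, Gamma_vuv = 0.207993, Gamma_vvv = 0.000000; k3 = (0.514881, -0.492574, 0.195431, 0.105501)
  k4: at (u, v) = (0.550994, -0.549511), (du/dtau, dv/dtau) = (0.519764, -0.489937); Gamma_uuu = 0.251980, Gamma_uuv = 0.000000, Gamma_uvv = -1.083554, Gamma_vuu = 0.000000, Gamma_vuv = 0.216691, Gamma_vvv = 0.000000; k4 = (0.519764, -0.489937, 0.192021, 0.110361)
  Y <- Y + (h/6)(k1 + 2k2 + 2k3 + k4): u = 0.5510, v = -0.5495, du/dtau = 0.5198, dv/dtau = -0.4899
step 3:
  k1: at (u, v) = (0.550996, -0.549513), (du/dtau, dv/dtau) = (0.519760, -0.489937); Gamma_uuu = 0.251983, Gamma_uuv = 0.000000, Gamma_uvv = -1.083557, Gamma_vuu = 0.000000, Gamma_vuv = 0.216692, Gamma_vvv = 0.000000; k1 = (0.519760, -0.489937, 0.192022, 0.110361)
  k2: at (u, v) = (0.563990, -0.561761), (du/dtau, dv/dtau) = (0.524561, -0.487178); Gamma_uuu = 0.288362, Gamma_uuv = 0.000000, Gamma_uvv = -1.125652, Gamma_vuu = 0.000000, Gamma_vuv = 0.225398, Gamma_vvv = 0.000000; k2 = (0.524561, -0.487178, 0.187818, 0.115203)
  k3: at (u, v) = (0.564110, -0.561693), (du/dtau, dv/dtau) = (0.524455, -0.487057); Gamma_uuu = 0.288694, Gamma_uuv = 0.000000, Gamma_uvv = -1.126035, Gamma_vuu = 0.000000, Gamma_vuv = 0.225478, Gamma_vvv = 0.000000; k3 = (0.524455, -0.487057, 0.187717, 0.115192)
  k4: at (u, v) = (0.577218, -0.573866), (du/dtau, dv/dtau) = (0.529146, -0.484177); Gamma_uuu = 0.324551, Gamma_uuv = 0.000000, Gamma_uvv = -1.167145, Gamma_vuu = 0.000000, Gamma_vuv = 0.234181, Gamma_vvv = 0.000000; k4 = (0.529146, -0.484177, 0.182738, 0.119995)
  Y <- Y + (h/6)(k1 + 2k2 + 2k3 + k4): u = 0.5772, v = -0.5739, du/dtau = 0.5291, dv/dtau = -0.4842
step 4:
  k1: at (u, v) = (0.577220, -0.573868), (du/dtau, dv/dtau) = (0.529142, -0.484177); Gamma_uuu = 0.324556, Gamma_uuv = 0.000000, Gamma_uvv = -1.167150, Gamma_vuu = 0.000000, Gamma_vuv = 0.234182, Gamma_vvv = 0.000000; k1 = (0.529142, -0.484177, 0.182740, 0.119994)
  k2: at (u, v) = (0.590449, -0.585972), (du/dtau, dv/dtau) = (0.533710, -0.481178); Gamma_uuu = 0.359800, Gamma_uuv = 0.000000, Gamma_uvv = -1.207192, Gamma_vuu = 0.000000, Gamma_vuv = 0.242882, Gamma_vvv = 0.000000; k2 = (0.533710, -0.481178, 0.177015, 0.124749)
  k3: at (u, v) = (0.590563, -0.585897), (du/dtau, dv/dtau) = (0.533567, -0.481059); Gamma_uuu = 0.360100, Gamma_uuv = 0.000000, Gamma_uvv = -1.207531, Gamma_vuu = 0.000000, Gamma_vuv = 0.242957, Gamma_vvv = 0.000000; k3 = (0.533567, -0.481059, 0.176925, 0.124723)
  k4: at (u, v) = (0.603898, -0.597921), (du/dtau, dv/dtau) = (0.537988, -0.477941); Gamma_uuu = 0.394584, Gamma_uuv = 0.000000, Gamma_uvv = -1.246350, Gamma_vuu = 0.000000, Gamma_vuv = 0.251639, Gamma_vvv = 0.000000; k4 = (0.537988, -0.477941, 0.170496, 0.129406)
  Y <- Y + (h/6)(k1 + 2k2 + 2k3 + k4): u = 0.6039, v = -0.5979, du/dtau = 0.5380, dv/dtau = -0.4779

Answer: u = 0.6039, v = -0.5979, du/dtau = 0.5380, dv/dtau = -0.4779
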